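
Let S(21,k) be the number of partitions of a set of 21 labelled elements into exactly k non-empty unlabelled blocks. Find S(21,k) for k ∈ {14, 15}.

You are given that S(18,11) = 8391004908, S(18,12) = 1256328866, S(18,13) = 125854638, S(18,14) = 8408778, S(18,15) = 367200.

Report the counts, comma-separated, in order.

149304004500, 13087462580

row 19: T[19][12]=12·1256328866+8391004908=23466951300  T[19][13]=13·125854638+1256328866=2892439160  T[19][14]=14·8408778+125854638=243577530  T[19][15]=15·367200+8408778=13916778
row 20: T[20][13]=13·2892439160+23466951300=61068660380  T[20][14]=14·243577530+2892439160=6302524580  T[20][15]=15·13916778+243577530=452329200
row 21: T[21][14]=14·6302524580+61068660380=149304004500  T[21][15]=15·452329200+6302524580=13087462580
Read S(21,14) = 149304004500, S(21,15) = 13087462580.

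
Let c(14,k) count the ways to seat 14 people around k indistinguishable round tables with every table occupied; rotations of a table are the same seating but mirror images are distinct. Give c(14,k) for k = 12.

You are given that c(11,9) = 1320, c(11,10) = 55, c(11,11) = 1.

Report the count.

row 12: T[12][10]=11·55+1320=1925  T[12][11]=11·1+55=66  T[12][12]=11·0+1=1
row 13: T[13][11]=12·66+1925=2717  T[13][12]=12·1+66=78
row 14: T[14][12]=13·78+2717=3731
Read c(14,12) = 3731.

3731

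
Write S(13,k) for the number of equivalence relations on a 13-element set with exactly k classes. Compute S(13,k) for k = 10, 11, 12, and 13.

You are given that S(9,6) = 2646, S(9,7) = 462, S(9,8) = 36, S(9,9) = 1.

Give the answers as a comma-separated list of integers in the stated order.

r10: T_10,7=7×462+2646=5880; T_10,8=8×36+462=750; T_10,9=9×1+36=45; T_10,10=10×0+1=1
r11: T_11,8=8×750+5880=11880; T_11,9=9×45+750=1155; T_11,10=10×1+45=55; T_11,11=11×0+1=1
r12: T_12,9=9×1155+11880=22275; T_12,10=10×55+1155=1705; T_12,11=11×1+55=66; T_12,12=12×0+1=1
r13: T_13,10=10×1705+22275=39325; T_13,11=11×66+1705=2431; T_13,12=12×1+66=78; T_13,13=13×0+1=1
Read S(13,10) = 39325, S(13,11) = 2431, S(13,12) = 78, S(13,13) = 1.

39325, 2431, 78, 1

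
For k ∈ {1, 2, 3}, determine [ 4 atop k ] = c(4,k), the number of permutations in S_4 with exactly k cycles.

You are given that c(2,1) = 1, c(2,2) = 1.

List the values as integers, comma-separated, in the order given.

r3: T_3,1=2×1+0=2; T_3,2=2×1+1=3; T_3,3=2×0+1=1
r4: T_4,1=3×2+0=6; T_4,2=3×3+2=11; T_4,3=3×1+3=6
Read c(4,1) = 6, c(4,2) = 11, c(4,3) = 6.

6, 11, 6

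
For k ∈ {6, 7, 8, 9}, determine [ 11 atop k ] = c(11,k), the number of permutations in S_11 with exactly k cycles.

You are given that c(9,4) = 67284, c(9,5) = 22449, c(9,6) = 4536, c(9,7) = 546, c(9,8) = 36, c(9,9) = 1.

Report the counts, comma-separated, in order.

@10  (10,5):22449·9+67284→269325, (10,6):4536·9+22449→63273, (10,7):546·9+4536→9450, (10,8):36·9+546→870, (10,9):1·9+36→45
@11  (11,6):63273·10+269325→902055, (11,7):9450·10+63273→157773, (11,8):870·10+9450→18150, (11,9):45·10+870→1320
Read c(11,6) = 902055, c(11,7) = 157773, c(11,8) = 18150, c(11,9) = 1320.

902055, 157773, 18150, 1320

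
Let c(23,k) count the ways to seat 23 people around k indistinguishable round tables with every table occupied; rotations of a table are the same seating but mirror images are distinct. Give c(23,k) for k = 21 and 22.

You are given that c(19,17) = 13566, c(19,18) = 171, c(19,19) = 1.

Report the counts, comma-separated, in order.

30107, 253

row 20: T[20][18]=19·171+13566=16815  T[20][19]=19·1+171=190  T[20][20]=19·0+1=1
row 21: T[21][19]=20·190+16815=20615  T[21][20]=20·1+190=210  T[21][21]=20·0+1=1
row 22: T[22][20]=21·210+20615=25025  T[22][21]=21·1+210=231  T[22][22]=21·0+1=1
row 23: T[23][21]=22·231+25025=30107  T[23][22]=22·1+231=253
Read c(23,21) = 30107, c(23,22) = 253.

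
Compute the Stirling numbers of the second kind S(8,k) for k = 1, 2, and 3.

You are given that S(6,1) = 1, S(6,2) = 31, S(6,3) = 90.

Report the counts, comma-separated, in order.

1, 127, 966

row 7: T[7][1]=1·1+0=1  T[7][2]=2·31+1=63  T[7][3]=3·90+31=301
row 8: T[8][1]=1·1+0=1  T[8][2]=2·63+1=127  T[8][3]=3·301+63=966
Read S(8,1) = 1, S(8,2) = 127, S(8,3) = 966.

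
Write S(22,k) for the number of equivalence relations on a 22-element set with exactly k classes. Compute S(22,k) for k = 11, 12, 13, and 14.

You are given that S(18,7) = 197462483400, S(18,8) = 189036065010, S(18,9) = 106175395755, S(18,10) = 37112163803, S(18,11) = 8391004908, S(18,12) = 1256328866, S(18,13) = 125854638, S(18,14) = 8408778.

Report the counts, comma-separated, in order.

i=19: T(19,8)=197462483400+8·189036065010=1709751003480 | T(19,9)=189036065010+9·106175395755=1144614626805 | T(19,10)=106175395755+10·37112163803=477297033785 | T(19,11)=37112163803+11·8391004908=129413217791 | T(19,12)=8391004908+12·1256328866=23466951300 | T(19,13)=1256328866+13·125854638=2892439160 | T(19,14)=125854638+14·8408778=243577530
i=20: T(20,9)=1709751003480+9·1144614626805=12011282644725 | T(20,10)=1144614626805+10·477297033785=5917584964655 | T(20,11)=477297033785+11·129413217791=1900842429486 | T(20,12)=129413217791+12·23466951300=411016633391 | T(20,13)=23466951300+13·2892439160=61068660380 | T(20,14)=2892439160+14·243577530=6302524580
i=21: T(21,10)=12011282644725+10·5917584964655=71187132291275 | T(21,11)=5917584964655+11·1900842429486=26826851689001 | T(21,12)=1900842429486+12·411016633391=6833042030178 | T(21,13)=411016633391+13·61068660380=1204909218331 | T(21,14)=61068660380+14·6302524580=149304004500
i=22: T(22,11)=71187132291275+11·26826851689001=366282500870286 | T(22,12)=26826851689001+12·6833042030178=108823356051137 | T(22,13)=6833042030178+13·1204909218331=22496861868481 | T(22,14)=1204909218331+14·149304004500=3295165281331
Read S(22,11) = 366282500870286, S(22,12) = 108823356051137, S(22,13) = 22496861868481, S(22,14) = 3295165281331.

366282500870286, 108823356051137, 22496861868481, 3295165281331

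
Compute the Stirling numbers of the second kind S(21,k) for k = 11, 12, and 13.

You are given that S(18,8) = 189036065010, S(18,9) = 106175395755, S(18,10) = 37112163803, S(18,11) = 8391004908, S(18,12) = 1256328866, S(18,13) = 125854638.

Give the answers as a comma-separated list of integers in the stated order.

26826851689001, 6833042030178, 1204909218331

[19] T[19,9]:9*106175395755+189036065010=1144614626805 · T[19,10]:10*37112163803+106175395755=477297033785 · T[19,11]:11*8391004908+37112163803=129413217791 · T[19,12]:12*1256328866+8391004908=23466951300 · T[19,13]:13*125854638+1256328866=2892439160
[20] T[20,10]:10*477297033785+1144614626805=5917584964655 · T[20,11]:11*129413217791+477297033785=1900842429486 · T[20,12]:12*23466951300+129413217791=411016633391 · T[20,13]:13*2892439160+23466951300=61068660380
[21] T[21,11]:11*1900842429486+5917584964655=26826851689001 · T[21,12]:12*411016633391+1900842429486=6833042030178 · T[21,13]:13*61068660380+411016633391=1204909218331
Read S(21,11) = 26826851689001, S(21,12) = 6833042030178, S(21,13) = 1204909218331.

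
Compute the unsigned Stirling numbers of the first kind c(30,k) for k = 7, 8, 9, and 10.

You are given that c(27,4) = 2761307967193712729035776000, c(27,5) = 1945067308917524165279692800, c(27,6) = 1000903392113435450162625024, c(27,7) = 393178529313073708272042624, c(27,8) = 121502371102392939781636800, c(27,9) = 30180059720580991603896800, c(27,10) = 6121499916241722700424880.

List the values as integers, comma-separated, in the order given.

row 28: T[28][5]=27·1945067308917524165279692800+2761307967193712729035776000=55278125307966865191587481600  T[28][6]=27·1000903392113435450162625024+1945067308917524165279692800=28969458895980281319670568448  T[28][7]=27·393178529313073708272042624+1000903392113435450162625024=11616723683566425573507775872  T[28][8]=27·121502371102392939781636800+393178529313073708272042624=3673742549077683082376236224  T[28][9]=27·30180059720580991603896800+121502371102392939781636800=936363983558079713086850400  T[28][10]=27·6121499916241722700424880+30180059720580991603896800=195460557459107504515368560
row 29: T[29][6]=28·28969458895980281319670568448+55278125307966865191587481600=866422974395414742142363398144  T[29][7]=28·11616723683566425573507775872+28969458895980281319670568448=354237722035840197377888292864  T[29][8]=28·3673742549077683082376236224+11616723683566425573507775872=114481515057741551880042390144  T[29][9]=28·936363983558079713086850400+3673742549077683082376236224=29891934088703915048808047424  T[29][10]=28·195460557459107504515368560+936363983558079713086850400=6409259592413089839517170080
row 30: T[30][7]=29·354237722035840197377888292864+866422974395414742142363398144=11139316913434780466101123891200  T[30][8]=29·114481515057741551880042390144+354237722035840197377888292864=3674201658710345201899117607040  T[30][9]=29·29891934088703915048808047424+114481515057741551880042390144=981347603630155088295475765440  T[30][10]=29·6409259592413089839517170080+29891934088703915048808047424=215760462268683520394805979744
Read c(30,7) = 11139316913434780466101123891200, c(30,8) = 3674201658710345201899117607040, c(30,9) = 981347603630155088295475765440, c(30,10) = 215760462268683520394805979744.

11139316913434780466101123891200, 3674201658710345201899117607040, 981347603630155088295475765440, 215760462268683520394805979744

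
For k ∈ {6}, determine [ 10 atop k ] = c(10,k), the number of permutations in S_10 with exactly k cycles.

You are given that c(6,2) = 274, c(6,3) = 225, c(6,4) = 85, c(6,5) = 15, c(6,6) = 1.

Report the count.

63273

[7] T[7,3]:6*225+274=1624 · T[7,4]:6*85+225=735 · T[7,5]:6*15+85=175 · T[7,6]:6*1+15=21
[8] T[8,4]:7*735+1624=6769 · T[8,5]:7*175+735=1960 · T[8,6]:7*21+175=322
[9] T[9,5]:8*1960+6769=22449 · T[9,6]:8*322+1960=4536
[10] T[10,6]:9*4536+22449=63273
Read c(10,6) = 63273.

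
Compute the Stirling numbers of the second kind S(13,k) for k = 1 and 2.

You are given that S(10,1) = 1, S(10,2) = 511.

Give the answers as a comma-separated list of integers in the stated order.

1, 4095

i=11: T(11,1)=0+1·1=1 | T(11,2)=1+2·511=1023
i=12: T(12,1)=0+1·1=1 | T(12,2)=1+2·1023=2047
i=13: T(13,1)=0+1·1=1 | T(13,2)=1+2·2047=4095
Read S(13,1) = 1, S(13,2) = 4095.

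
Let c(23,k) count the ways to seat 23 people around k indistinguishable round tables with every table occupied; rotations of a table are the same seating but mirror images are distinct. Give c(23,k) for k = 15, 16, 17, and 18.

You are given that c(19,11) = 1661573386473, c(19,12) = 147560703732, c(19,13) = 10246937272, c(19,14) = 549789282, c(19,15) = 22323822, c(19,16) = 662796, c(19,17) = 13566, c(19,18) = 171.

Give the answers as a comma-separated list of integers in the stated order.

@20  (20,12):147560703732·19+1661573386473→4465226757381, (20,13):10246937272·19+147560703732→342252511900, (20,14):549789282·19+10246937272→20692933630, (20,15):22323822·19+549789282→973941900, (20,16):662796·19+22323822→34916946, (20,17):13566·19+662796→920550, (20,18):171·19+13566→16815
@21  (21,13):342252511900·20+4465226757381→11310276995381, (21,14):20692933630·20+342252511900→756111184500, (21,15):973941900·20+20692933630→40171771630, (21,16):34916946·20+973941900→1672280820, (21,17):920550·20+34916946→53327946, (21,18):16815·20+920550→1256850
@22  (22,14):756111184500·21+11310276995381→27188611869881, (22,15):40171771630·21+756111184500→1599718388730, (22,16):1672280820·21+40171771630→75289668850, (22,17):53327946·21+1672280820→2792167686, (22,18):1256850·21+53327946→79721796
@23  (23,15):1599718388730·22+27188611869881→62382416421941, (23,16):75289668850·22+1599718388730→3256091103430, (23,17):2792167686·22+75289668850→136717357942, (23,18):79721796·22+2792167686→4546047198
Read c(23,15) = 62382416421941, c(23,16) = 3256091103430, c(23,17) = 136717357942, c(23,18) = 4546047198.

62382416421941, 3256091103430, 136717357942, 4546047198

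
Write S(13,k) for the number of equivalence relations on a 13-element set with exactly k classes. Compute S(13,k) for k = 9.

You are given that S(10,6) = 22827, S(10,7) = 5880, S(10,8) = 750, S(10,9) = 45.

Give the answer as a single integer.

359502

row 11: T[11][7]=7·5880+22827=63987  T[11][8]=8·750+5880=11880  T[11][9]=9·45+750=1155
row 12: T[12][8]=8·11880+63987=159027  T[12][9]=9·1155+11880=22275
row 13: T[13][9]=9·22275+159027=359502
Read S(13,9) = 359502.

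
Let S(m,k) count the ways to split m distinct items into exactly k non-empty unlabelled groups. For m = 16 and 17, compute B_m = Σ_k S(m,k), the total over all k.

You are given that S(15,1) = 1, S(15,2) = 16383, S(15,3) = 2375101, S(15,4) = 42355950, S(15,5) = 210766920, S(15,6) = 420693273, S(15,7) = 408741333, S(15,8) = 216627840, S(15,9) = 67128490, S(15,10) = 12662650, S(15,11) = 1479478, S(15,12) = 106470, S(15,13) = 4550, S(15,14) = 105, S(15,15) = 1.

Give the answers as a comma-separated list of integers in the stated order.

@16  (16,1):1·1+0→1, (16,2):16383·2+1→32767, (16,3):2375101·3+16383→7141686, (16,4):42355950·4+2375101→171798901, (16,5):210766920·5+42355950→1096190550, (16,6):420693273·6+210766920→2734926558, (16,7):408741333·7+420693273→3281882604, (16,8):216627840·8+408741333→2141764053, (16,9):67128490·9+216627840→820784250, (16,10):12662650·10+67128490→193754990, (16,11):1479478·11+12662650→28936908, (16,12):106470·12+1479478→2757118, (16,13):4550·13+106470→165620, (16,14):105·14+4550→6020, (16,15):1·15+105→120, (16,16):0·16+1→1
@17  (17,1):1·1+0→1, (17,2):32767·2+1→65535, (17,3):7141686·3+32767→21457825, (17,4):171798901·4+7141686→694337290, (17,5):1096190550·5+171798901→5652751651, (17,6):2734926558·6+1096190550→17505749898, (17,7):3281882604·7+2734926558→25708104786, (17,8):2141764053·8+3281882604→20415995028, (17,9):820784250·9+2141764053→9528822303, (17,10):193754990·10+820784250→2758334150, (17,11):28936908·11+193754990→512060978, (17,12):2757118·12+28936908→62022324, (17,13):165620·13+2757118→4910178, (17,14):6020·14+165620→249900, (17,15):120·15+6020→7820, (17,16):1·16+120→136, (17,17):0·17+1→1
B_16 = ΣS(16,k) = 1+32767+7141686+171798901+1096190550+2734926558+3281882604+2141764053+820784250+193754990+28936908+2757118+165620+6020+120+1 = 10480142147
B_17 = ΣS(17,k) = 1+65535+21457825+694337290+5652751651+17505749898+25708104786+20415995028+9528822303+2758334150+512060978+62022324+4910178+249900+7820+136+1 = 82864869804

10480142147, 82864869804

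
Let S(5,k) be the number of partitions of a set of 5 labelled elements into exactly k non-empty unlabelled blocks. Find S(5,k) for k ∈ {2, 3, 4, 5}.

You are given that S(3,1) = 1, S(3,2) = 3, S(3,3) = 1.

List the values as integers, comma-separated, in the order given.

i=4: T(4,1)=0+1·1=1 | T(4,2)=1+2·3=7 | T(4,3)=3+3·1=6 | T(4,4)=1+4·0=1
i=5: T(5,2)=1+2·7=15 | T(5,3)=7+3·6=25 | T(5,4)=6+4·1=10 | T(5,5)=1+5·0=1
Read S(5,2) = 15, S(5,3) = 25, S(5,4) = 10, S(5,5) = 1.

15, 25, 10, 1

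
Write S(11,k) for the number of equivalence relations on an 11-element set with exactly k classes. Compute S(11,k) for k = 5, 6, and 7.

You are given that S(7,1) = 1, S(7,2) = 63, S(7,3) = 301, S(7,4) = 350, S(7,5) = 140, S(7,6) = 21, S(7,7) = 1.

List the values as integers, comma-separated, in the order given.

246730, 179487, 63987

i=8: T(8,2)=1+2·63=127 | T(8,3)=63+3·301=966 | T(8,4)=301+4·350=1701 | T(8,5)=350+5·140=1050 | T(8,6)=140+6·21=266 | T(8,7)=21+7·1=28
i=9: T(9,3)=127+3·966=3025 | T(9,4)=966+4·1701=7770 | T(9,5)=1701+5·1050=6951 | T(9,6)=1050+6·266=2646 | T(9,7)=266+7·28=462
i=10: T(10,4)=3025+4·7770=34105 | T(10,5)=7770+5·6951=42525 | T(10,6)=6951+6·2646=22827 | T(10,7)=2646+7·462=5880
i=11: T(11,5)=34105+5·42525=246730 | T(11,6)=42525+6·22827=179487 | T(11,7)=22827+7·5880=63987
Read S(11,5) = 246730, S(11,6) = 179487, S(11,7) = 63987.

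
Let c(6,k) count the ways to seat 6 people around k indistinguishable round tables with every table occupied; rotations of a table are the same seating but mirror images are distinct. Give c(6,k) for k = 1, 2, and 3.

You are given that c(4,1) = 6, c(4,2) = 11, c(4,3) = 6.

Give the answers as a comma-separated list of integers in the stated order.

row 5: T[5][1]=4·6+0=24  T[5][2]=4·11+6=50  T[5][3]=4·6+11=35
row 6: T[6][1]=5·24+0=120  T[6][2]=5·50+24=274  T[6][3]=5·35+50=225
Read c(6,1) = 120, c(6,2) = 274, c(6,3) = 225.

120, 274, 225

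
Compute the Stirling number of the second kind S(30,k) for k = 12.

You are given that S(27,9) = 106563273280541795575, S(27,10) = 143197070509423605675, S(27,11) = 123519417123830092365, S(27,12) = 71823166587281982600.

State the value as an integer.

@28  (28,10):143197070509423605675·10+106563273280541795575→1538533978374777852325, (28,11):123519417123830092365·11+143197070509423605675→1501910658871554621690, (28,12):71823166587281982600·12+123519417123830092365→985397416171213883565
@29  (29,11):1501910658871554621690·11+1538533978374777852325→18059551225961878690915, (29,12):985397416171213883565·12+1501910658871554621690→13326679652926121224470
@30  (30,12):13326679652926121224470·12+18059551225961878690915→177979707061075333384555
Read S(30,12) = 177979707061075333384555.

177979707061075333384555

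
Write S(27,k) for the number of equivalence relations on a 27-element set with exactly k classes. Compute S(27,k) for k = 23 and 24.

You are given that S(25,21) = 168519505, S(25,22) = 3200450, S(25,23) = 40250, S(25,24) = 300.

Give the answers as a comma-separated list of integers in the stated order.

333832005, 5265000

r26: T_26,22=22×3200450+168519505=238929405; T_26,23=23×40250+3200450=4126200; T_26,24=24×300+40250=47450
r27: T_27,23=23×4126200+238929405=333832005; T_27,24=24×47450+4126200=5265000
Read S(27,23) = 333832005, S(27,24) = 5265000.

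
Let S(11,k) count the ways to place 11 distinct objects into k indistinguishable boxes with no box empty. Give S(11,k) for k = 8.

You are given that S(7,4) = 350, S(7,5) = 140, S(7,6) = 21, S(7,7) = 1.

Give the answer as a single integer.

11880

i=8: T(8,5)=350+5·140=1050 | T(8,6)=140+6·21=266 | T(8,7)=21+7·1=28 | T(8,8)=1+8·0=1
i=9: T(9,6)=1050+6·266=2646 | T(9,7)=266+7·28=462 | T(9,8)=28+8·1=36
i=10: T(10,7)=2646+7·462=5880 | T(10,8)=462+8·36=750
i=11: T(11,8)=5880+8·750=11880
Read S(11,8) = 11880.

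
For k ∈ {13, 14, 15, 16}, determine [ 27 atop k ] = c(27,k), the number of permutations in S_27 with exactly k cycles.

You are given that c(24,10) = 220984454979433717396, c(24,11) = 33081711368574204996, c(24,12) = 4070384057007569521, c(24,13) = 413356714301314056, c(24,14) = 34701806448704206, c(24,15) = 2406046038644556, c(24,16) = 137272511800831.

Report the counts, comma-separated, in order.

row 25: T[25][11]=24·33081711368574204996+220984454979433717396=1014945527825214637300  T[25][12]=24·4070384057007569521+33081711368574204996=130770928736755873500  T[25][13]=24·413356714301314056+4070384057007569521=13990945200239106865  T[25][14]=24·34701806448704206+413356714301314056=1246200069070215000  T[25][15]=24·2406046038644556+34701806448704206=92446911376173550  T[25][16]=24·137272511800831+2406046038644556=5700586321864500
row 26: T[26][12]=25·130770928736755873500+1014945527825214637300=4284218746244111474800  T[26][13]=25·13990945200239106865+130770928736755873500=480544558742733545125  T[26][14]=25·1246200069070215000+13990945200239106865=45145946926994481865  T[26][15]=25·92446911376173550+1246200069070215000=3557372853474553750  T[26][16]=25·5700586321864500+92446911376173550=234961569422786050
row 27: T[27][13]=26·480544558742733545125+4284218746244111474800=16778377273555183648050  T[27][14]=26·45145946926994481865+480544558742733545125=1654339178844590073615  T[27][15]=26·3557372853474553750+45145946926994481865=137637641117332879365  T[27][16]=26·234961569422786050+3557372853474553750=9666373658466991050
Read c(27,13) = 16778377273555183648050, c(27,14) = 1654339178844590073615, c(27,15) = 137637641117332879365, c(27,16) = 9666373658466991050.

16778377273555183648050, 1654339178844590073615, 137637641117332879365, 9666373658466991050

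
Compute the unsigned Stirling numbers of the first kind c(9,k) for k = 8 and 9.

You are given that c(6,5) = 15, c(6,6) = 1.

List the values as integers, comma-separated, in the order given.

@7  (7,6):1·6+15→21, (7,7):0·6+1→1
@8  (8,7):1·7+21→28, (8,8):0·7+1→1
@9  (9,8):1·8+28→36, (9,9):0·8+1→1
Read c(9,8) = 36, c(9,9) = 1.

36, 1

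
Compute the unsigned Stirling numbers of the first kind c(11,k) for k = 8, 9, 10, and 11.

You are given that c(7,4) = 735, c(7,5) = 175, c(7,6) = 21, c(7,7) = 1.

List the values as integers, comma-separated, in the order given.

@8  (8,5):175·7+735→1960, (8,6):21·7+175→322, (8,7):1·7+21→28, (8,8):0·7+1→1
@9  (9,6):322·8+1960→4536, (9,7):28·8+322→546, (9,8):1·8+28→36, (9,9):0·8+1→1
@10  (10,7):546·9+4536→9450, (10,8):36·9+546→870, (10,9):1·9+36→45, (10,10):0·9+1→1
@11  (11,8):870·10+9450→18150, (11,9):45·10+870→1320, (11,10):1·10+45→55, (11,11):0·10+1→1
Read c(11,8) = 18150, c(11,9) = 1320, c(11,10) = 55, c(11,11) = 1.

18150, 1320, 55, 1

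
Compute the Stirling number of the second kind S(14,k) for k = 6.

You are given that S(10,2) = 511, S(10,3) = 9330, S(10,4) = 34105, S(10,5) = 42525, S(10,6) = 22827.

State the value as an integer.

63436373

r11: T_11,3=3×9330+511=28501; T_11,4=4×34105+9330=145750; T_11,5=5×42525+34105=246730; T_11,6=6×22827+42525=179487
r12: T_12,4=4×145750+28501=611501; T_12,5=5×246730+145750=1379400; T_12,6=6×179487+246730=1323652
r13: T_13,5=5×1379400+611501=7508501; T_13,6=6×1323652+1379400=9321312
r14: T_14,6=6×9321312+7508501=63436373
Read S(14,6) = 63436373.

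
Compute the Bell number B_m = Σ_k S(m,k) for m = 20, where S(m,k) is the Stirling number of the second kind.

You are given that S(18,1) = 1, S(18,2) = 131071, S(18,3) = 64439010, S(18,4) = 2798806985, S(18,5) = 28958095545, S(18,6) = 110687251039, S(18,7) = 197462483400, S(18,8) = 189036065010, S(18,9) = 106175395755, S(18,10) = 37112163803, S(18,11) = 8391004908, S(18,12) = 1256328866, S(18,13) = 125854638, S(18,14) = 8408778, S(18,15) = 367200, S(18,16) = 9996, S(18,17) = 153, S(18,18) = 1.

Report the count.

51724158235372

r19: T_19,1=1×1+0=1; T_19,2=2×131071+1=262143; T_19,3=3×64439010+131071=193448101; T_19,4=4×2798806985+64439010=11259666950; T_19,5=5×28958095545+2798806985=147589284710; T_19,6=6×110687251039+28958095545=693081601779; T_19,7=7×197462483400+110687251039=1492924634839; T_19,8=8×189036065010+197462483400=1709751003480; T_19,9=9×106175395755+189036065010=1144614626805; T_19,10=10×37112163803+106175395755=477297033785; T_19,11=11×8391004908+37112163803=129413217791; T_19,12=12×1256328866+8391004908=23466951300; T_19,13=13×125854638+1256328866=2892439160; T_19,14=14×8408778+125854638=243577530; T_19,15=15×367200+8408778=13916778; T_19,16=16×9996+367200=527136; T_19,17=17×153+9996=12597; T_19,18=18×1+153=171; T_19,19=19×0+1=1
r20: T_20,1=1×1+0=1; T_20,2=2×262143+1=524287; T_20,3=3×193448101+262143=580606446; T_20,4=4×11259666950+193448101=45232115901; T_20,5=5×147589284710+11259666950=749206090500; T_20,6=6×693081601779+147589284710=4306078895384; T_20,7=7×1492924634839+693081601779=11143554045652; T_20,8=8×1709751003480+1492924634839=15170932662679; T_20,9=9×1144614626805+1709751003480=12011282644725; T_20,10=10×477297033785+1144614626805=5917584964655; T_20,11=11×129413217791+477297033785=1900842429486; T_20,12=12×23466951300+129413217791=411016633391; T_20,13=13×2892439160+23466951300=61068660380; T_20,14=14×243577530+2892439160=6302524580; T_20,15=15×13916778+243577530=452329200; T_20,16=16×527136+13916778=22350954; T_20,17=17×12597+527136=741285; T_20,18=18×171+12597=15675; T_20,19=19×1+171=190; T_20,20=20×0+1=1
B_20 = ΣS(20,k) = 1+524287+580606446+45232115901+749206090500+4306078895384+11143554045652+15170932662679+12011282644725+5917584964655+1900842429486+411016633391+61068660380+6302524580+452329200+22350954+741285+15675+190+1 = 51724158235372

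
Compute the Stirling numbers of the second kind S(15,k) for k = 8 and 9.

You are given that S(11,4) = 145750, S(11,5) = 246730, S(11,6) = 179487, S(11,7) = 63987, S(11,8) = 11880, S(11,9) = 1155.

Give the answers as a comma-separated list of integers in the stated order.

216627840, 67128490

r12: T_12,5=5×246730+145750=1379400; T_12,6=6×179487+246730=1323652; T_12,7=7×63987+179487=627396; T_12,8=8×11880+63987=159027; T_12,9=9×1155+11880=22275
r13: T_13,6=6×1323652+1379400=9321312; T_13,7=7×627396+1323652=5715424; T_13,8=8×159027+627396=1899612; T_13,9=9×22275+159027=359502
r14: T_14,7=7×5715424+9321312=49329280; T_14,8=8×1899612+5715424=20912320; T_14,9=9×359502+1899612=5135130
r15: T_15,8=8×20912320+49329280=216627840; T_15,9=9×5135130+20912320=67128490
Read S(15,8) = 216627840, S(15,9) = 67128490.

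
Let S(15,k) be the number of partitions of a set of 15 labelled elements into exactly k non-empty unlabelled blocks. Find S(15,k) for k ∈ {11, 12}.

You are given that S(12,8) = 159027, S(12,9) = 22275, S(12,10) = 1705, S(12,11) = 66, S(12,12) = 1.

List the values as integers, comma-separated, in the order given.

row 13: T[13][9]=9·22275+159027=359502  T[13][10]=10·1705+22275=39325  T[13][11]=11·66+1705=2431  T[13][12]=12·1+66=78
row 14: T[14][10]=10·39325+359502=752752  T[14][11]=11·2431+39325=66066  T[14][12]=12·78+2431=3367
row 15: T[15][11]=11·66066+752752=1479478  T[15][12]=12·3367+66066=106470
Read S(15,11) = 1479478, S(15,12) = 106470.

1479478, 106470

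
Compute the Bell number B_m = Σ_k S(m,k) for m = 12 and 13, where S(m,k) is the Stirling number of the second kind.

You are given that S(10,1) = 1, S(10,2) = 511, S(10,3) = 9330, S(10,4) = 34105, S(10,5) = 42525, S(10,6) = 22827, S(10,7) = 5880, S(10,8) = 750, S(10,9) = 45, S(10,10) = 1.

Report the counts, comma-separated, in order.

4213597, 27644437

i=11: T(11,1)=0+1·1=1 | T(11,2)=1+2·511=1023 | T(11,3)=511+3·9330=28501 | T(11,4)=9330+4·34105=145750 | T(11,5)=34105+5·42525=246730 | T(11,6)=42525+6·22827=179487 | T(11,7)=22827+7·5880=63987 | T(11,8)=5880+8·750=11880 | T(11,9)=750+9·45=1155 | T(11,10)=45+10·1=55 | T(11,11)=1+11·0=1
i=12: T(12,1)=0+1·1=1 | T(12,2)=1+2·1023=2047 | T(12,3)=1023+3·28501=86526 | T(12,4)=28501+4·145750=611501 | T(12,5)=145750+5·246730=1379400 | T(12,6)=246730+6·179487=1323652 | T(12,7)=179487+7·63987=627396 | T(12,8)=63987+8·11880=159027 | T(12,9)=11880+9·1155=22275 | T(12,10)=1155+10·55=1705 | T(12,11)=55+11·1=66 | T(12,12)=1+12·0=1
i=13: T(13,1)=0+1·1=1 | T(13,2)=1+2·2047=4095 | T(13,3)=2047+3·86526=261625 | T(13,4)=86526+4·611501=2532530 | T(13,5)=611501+5·1379400=7508501 | T(13,6)=1379400+6·1323652=9321312 | T(13,7)=1323652+7·627396=5715424 | T(13,8)=627396+8·159027=1899612 | T(13,9)=159027+9·22275=359502 | T(13,10)=22275+10·1705=39325 | T(13,11)=1705+11·66=2431 | T(13,12)=66+12·1=78 | T(13,13)=1+13·0=1
B_12 = ΣS(12,k) = 1+2047+86526+611501+1379400+1323652+627396+159027+22275+1705+66+1 = 4213597
B_13 = ΣS(13,k) = 1+4095+261625+2532530+7508501+9321312+5715424+1899612+359502+39325+2431+78+1 = 27644437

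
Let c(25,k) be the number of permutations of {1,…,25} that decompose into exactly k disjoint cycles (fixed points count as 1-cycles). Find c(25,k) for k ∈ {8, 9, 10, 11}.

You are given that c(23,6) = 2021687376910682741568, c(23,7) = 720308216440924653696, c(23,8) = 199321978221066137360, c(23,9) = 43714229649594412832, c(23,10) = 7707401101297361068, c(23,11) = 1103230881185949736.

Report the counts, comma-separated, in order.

row 24: T[24][7]=23·720308216440924653696+2021687376910682741568=18588776355051949776576  T[24][8]=23·199321978221066137360+720308216440924653696=5304713715525445812976  T[24][9]=23·43714229649594412832+199321978221066137360=1204749260161737632496  T[24][10]=23·7707401101297361068+43714229649594412832=220984454979433717396  T[24][11]=23·1103230881185949736+7707401101297361068=33081711368574204996
row 25: T[25][8]=24·5304713715525445812976+18588776355051949776576=145901905527662649288000  T[25][9]=24·1204749260161737632496+5304713715525445812976=34218695959407148992880  T[25][10]=24·220984454979433717396+1204749260161737632496=6508376179668146850000  T[25][11]=24·33081711368574204996+220984454979433717396=1014945527825214637300
Read c(25,8) = 145901905527662649288000, c(25,9) = 34218695959407148992880, c(25,10) = 6508376179668146850000, c(25,11) = 1014945527825214637300.

145901905527662649288000, 34218695959407148992880, 6508376179668146850000, 1014945527825214637300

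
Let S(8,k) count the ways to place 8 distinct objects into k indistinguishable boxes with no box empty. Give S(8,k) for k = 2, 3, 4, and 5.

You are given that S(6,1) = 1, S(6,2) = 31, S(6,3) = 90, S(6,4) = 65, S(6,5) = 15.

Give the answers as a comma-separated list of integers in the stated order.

127, 966, 1701, 1050

i=7: T(7,1)=0+1·1=1 | T(7,2)=1+2·31=63 | T(7,3)=31+3·90=301 | T(7,4)=90+4·65=350 | T(7,5)=65+5·15=140
i=8: T(8,2)=1+2·63=127 | T(8,3)=63+3·301=966 | T(8,4)=301+4·350=1701 | T(8,5)=350+5·140=1050
Read S(8,2) = 127, S(8,3) = 966, S(8,4) = 1701, S(8,5) = 1050.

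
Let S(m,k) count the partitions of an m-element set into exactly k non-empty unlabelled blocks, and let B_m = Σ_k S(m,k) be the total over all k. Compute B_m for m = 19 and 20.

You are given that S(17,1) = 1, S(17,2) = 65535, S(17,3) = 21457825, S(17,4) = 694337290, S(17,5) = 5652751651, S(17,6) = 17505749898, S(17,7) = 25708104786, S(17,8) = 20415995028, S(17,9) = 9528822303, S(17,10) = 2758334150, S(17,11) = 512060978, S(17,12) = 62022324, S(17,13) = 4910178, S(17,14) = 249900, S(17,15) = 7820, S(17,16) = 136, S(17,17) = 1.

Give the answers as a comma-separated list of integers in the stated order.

5832742205057, 51724158235372

i=18: T(18,1)=0+1·1=1 | T(18,2)=1+2·65535=131071 | T(18,3)=65535+3·21457825=64439010 | T(18,4)=21457825+4·694337290=2798806985 | T(18,5)=694337290+5·5652751651=28958095545 | T(18,6)=5652751651+6·17505749898=110687251039 | T(18,7)=17505749898+7·25708104786=197462483400 | T(18,8)=25708104786+8·20415995028=189036065010 | T(18,9)=20415995028+9·9528822303=106175395755 | T(18,10)=9528822303+10·2758334150=37112163803 | T(18,11)=2758334150+11·512060978=8391004908 | T(18,12)=512060978+12·62022324=1256328866 | T(18,13)=62022324+13·4910178=125854638 | T(18,14)=4910178+14·249900=8408778 | T(18,15)=249900+15·7820=367200 | T(18,16)=7820+16·136=9996 | T(18,17)=136+17·1=153 | T(18,18)=1+18·0=1
i=19: T(19,1)=0+1·1=1 | T(19,2)=1+2·131071=262143 | T(19,3)=131071+3·64439010=193448101 | T(19,4)=64439010+4·2798806985=11259666950 | T(19,5)=2798806985+5·28958095545=147589284710 | T(19,6)=28958095545+6·110687251039=693081601779 | T(19,7)=110687251039+7·197462483400=1492924634839 | T(19,8)=197462483400+8·189036065010=1709751003480 | T(19,9)=189036065010+9·106175395755=1144614626805 | T(19,10)=106175395755+10·37112163803=477297033785 | T(19,11)=37112163803+11·8391004908=129413217791 | T(19,12)=8391004908+12·1256328866=23466951300 | T(19,13)=1256328866+13·125854638=2892439160 | T(19,14)=125854638+14·8408778=243577530 | T(19,15)=8408778+15·367200=13916778 | T(19,16)=367200+16·9996=527136 | T(19,17)=9996+17·153=12597 | T(19,18)=153+18·1=171 | T(19,19)=1+19·0=1
i=20: T(20,1)=0+1·1=1 | T(20,2)=1+2·262143=524287 | T(20,3)=262143+3·193448101=580606446 | T(20,4)=193448101+4·11259666950=45232115901 | T(20,5)=11259666950+5·147589284710=749206090500 | T(20,6)=147589284710+6·693081601779=4306078895384 | T(20,7)=693081601779+7·1492924634839=11143554045652 | T(20,8)=1492924634839+8·1709751003480=15170932662679 | T(20,9)=1709751003480+9·1144614626805=12011282644725 | T(20,10)=1144614626805+10·477297033785=5917584964655 | T(20,11)=477297033785+11·129413217791=1900842429486 | T(20,12)=129413217791+12·23466951300=411016633391 | T(20,13)=23466951300+13·2892439160=61068660380 | T(20,14)=2892439160+14·243577530=6302524580 | T(20,15)=243577530+15·13916778=452329200 | T(20,16)=13916778+16·527136=22350954 | T(20,17)=527136+17·12597=741285 | T(20,18)=12597+18·171=15675 | T(20,19)=171+19·1=190 | T(20,20)=1+20·0=1
B_19 = ΣS(19,k) = 1+262143+193448101+11259666950+147589284710+693081601779+1492924634839+1709751003480+1144614626805+477297033785+129413217791+23466951300+2892439160+243577530+13916778+527136+12597+171+1 = 5832742205057
B_20 = ΣS(20,k) = 1+524287+580606446+45232115901+749206090500+4306078895384+11143554045652+15170932662679+12011282644725+5917584964655+1900842429486+411016633391+61068660380+6302524580+452329200+22350954+741285+15675+190+1 = 51724158235372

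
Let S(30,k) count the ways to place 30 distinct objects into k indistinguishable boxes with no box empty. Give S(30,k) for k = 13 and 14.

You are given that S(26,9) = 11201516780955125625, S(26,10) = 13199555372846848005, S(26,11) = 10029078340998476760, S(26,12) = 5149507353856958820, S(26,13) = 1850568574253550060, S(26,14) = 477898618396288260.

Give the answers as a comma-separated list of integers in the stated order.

102442517922081938561415, 42337710060168129525765

row 27: T[27][10]=10·13199555372846848005+11201516780955125625=143197070509423605675  T[27][11]=11·10029078340998476760+13199555372846848005=123519417123830092365  T[27][12]=12·5149507353856958820+10029078340998476760=71823166587281982600  T[27][13]=13·1850568574253550060+5149507353856958820=29206898819153109600  T[27][14]=14·477898618396288260+1850568574253550060=8541149231801585700
row 28: T[28][11]=11·123519417123830092365+143197070509423605675=1501910658871554621690  T[28][12]=12·71823166587281982600+123519417123830092365=985397416171213883565  T[28][13]=13·29206898819153109600+71823166587281982600=451512851236272407400  T[28][14]=14·8541149231801585700+29206898819153109600=148782988064375309400
row 29: T[29][12]=12·985397416171213883565+1501910658871554621690=13326679652926121224470  T[29][13]=13·451512851236272407400+985397416171213883565=6855064482242755179765  T[29][14]=14·148782988064375309400+451512851236272407400=2534474684137526739000
row 30: T[30][13]=13·6855064482242755179765+13326679652926121224470=102442517922081938561415  T[30][14]=14·2534474684137526739000+6855064482242755179765=42337710060168129525765
Read S(30,13) = 102442517922081938561415, S(30,14) = 42337710060168129525765.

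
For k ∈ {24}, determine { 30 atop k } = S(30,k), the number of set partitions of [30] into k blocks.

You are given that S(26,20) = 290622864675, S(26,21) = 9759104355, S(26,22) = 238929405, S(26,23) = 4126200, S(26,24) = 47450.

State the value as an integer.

row 27: T[27][21]=21·9759104355+290622864675=495564056130  T[27][22]=22·238929405+9759104355=15015551265  T[27][23]=23·4126200+238929405=333832005  T[27][24]=24·47450+4126200=5265000
row 28: T[28][22]=22·15015551265+495564056130=825906183960  T[28][23]=23·333832005+15015551265=22693687380  T[28][24]=24·5265000+333832005=460192005
row 29: T[29][23]=23·22693687380+825906183960=1347860993700  T[29][24]=24·460192005+22693687380=33738295500
row 30: T[30][24]=24·33738295500+1347860993700=2157580085700
Read S(30,24) = 2157580085700.

2157580085700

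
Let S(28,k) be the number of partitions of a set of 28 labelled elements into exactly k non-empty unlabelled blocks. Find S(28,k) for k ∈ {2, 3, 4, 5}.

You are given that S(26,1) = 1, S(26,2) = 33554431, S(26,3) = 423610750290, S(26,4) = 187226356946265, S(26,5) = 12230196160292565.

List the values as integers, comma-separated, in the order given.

@27  (27,1):1·1+0→1, (27,2):33554431·2+1→67108863, (27,3):423610750290·3+33554431→1270865805301, (27,4):187226356946265·4+423610750290→749329038535350, (27,5):12230196160292565·5+187226356946265→61338207158409090
@28  (28,2):67108863·2+1→134217727, (28,3):1270865805301·3+67108863→3812664524766, (28,4):749329038535350·4+1270865805301→2998587019946701, (28,5):61338207158409090·5+749329038535350→307440364830580800
Read S(28,2) = 134217727, S(28,3) = 3812664524766, S(28,4) = 2998587019946701, S(28,5) = 307440364830580800.

134217727, 3812664524766, 2998587019946701, 307440364830580800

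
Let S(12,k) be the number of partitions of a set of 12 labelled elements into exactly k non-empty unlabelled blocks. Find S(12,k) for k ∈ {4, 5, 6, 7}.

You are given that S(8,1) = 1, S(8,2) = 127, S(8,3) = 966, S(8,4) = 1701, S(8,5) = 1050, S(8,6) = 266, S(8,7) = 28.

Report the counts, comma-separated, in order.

r9: T_9,1=1×1+0=1; T_9,2=2×127+1=255; T_9,3=3×966+127=3025; T_9,4=4×1701+966=7770; T_9,5=5×1050+1701=6951; T_9,6=6×266+1050=2646; T_9,7=7×28+266=462
r10: T_10,2=2×255+1=511; T_10,3=3×3025+255=9330; T_10,4=4×7770+3025=34105; T_10,5=5×6951+7770=42525; T_10,6=6×2646+6951=22827; T_10,7=7×462+2646=5880
r11: T_11,3=3×9330+511=28501; T_11,4=4×34105+9330=145750; T_11,5=5×42525+34105=246730; T_11,6=6×22827+42525=179487; T_11,7=7×5880+22827=63987
r12: T_12,4=4×145750+28501=611501; T_12,5=5×246730+145750=1379400; T_12,6=6×179487+246730=1323652; T_12,7=7×63987+179487=627396
Read S(12,4) = 611501, S(12,5) = 1379400, S(12,6) = 1323652, S(12,7) = 627396.

611501, 1379400, 1323652, 627396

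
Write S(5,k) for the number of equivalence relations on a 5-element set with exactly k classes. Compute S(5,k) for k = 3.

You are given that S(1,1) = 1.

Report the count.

25

@2  (2,1):1·1+0→1, (2,2):0·2+1→1
@3  (3,1):1·1+0→1, (3,2):1·2+1→3, (3,3):0·3+1→1
@4  (4,2):3·2+1→7, (4,3):1·3+3→6
@5  (5,3):6·3+7→25
Read S(5,3) = 25.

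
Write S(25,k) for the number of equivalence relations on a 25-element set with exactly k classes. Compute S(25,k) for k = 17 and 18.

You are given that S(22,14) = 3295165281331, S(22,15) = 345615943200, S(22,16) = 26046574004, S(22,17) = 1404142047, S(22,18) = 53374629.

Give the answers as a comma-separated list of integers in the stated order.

@23  (23,15):345615943200·15+3295165281331→8479404429331, (23,16):26046574004·16+345615943200→762361127264, (23,17):1404142047·17+26046574004→49916988803, (23,18):53374629·18+1404142047→2364885369
@24  (24,16):762361127264·16+8479404429331→20677182465555, (24,17):49916988803·17+762361127264→1610949936915, (24,18):2364885369·18+49916988803→92484925445
@25  (25,17):1610949936915·17+20677182465555→48063331393110, (25,18):92484925445·18+1610949936915→3275678594925
Read S(25,17) = 48063331393110, S(25,18) = 3275678594925.

48063331393110, 3275678594925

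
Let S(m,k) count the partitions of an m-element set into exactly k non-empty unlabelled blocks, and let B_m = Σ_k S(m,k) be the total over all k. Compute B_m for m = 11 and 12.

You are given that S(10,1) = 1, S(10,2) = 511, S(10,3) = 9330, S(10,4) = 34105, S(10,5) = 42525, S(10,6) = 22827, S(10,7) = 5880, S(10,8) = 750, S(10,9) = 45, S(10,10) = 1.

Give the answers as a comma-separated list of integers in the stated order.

[11] T[11,1]:1*1+0=1 · T[11,2]:2*511+1=1023 · T[11,3]:3*9330+511=28501 · T[11,4]:4*34105+9330=145750 · T[11,5]:5*42525+34105=246730 · T[11,6]:6*22827+42525=179487 · T[11,7]:7*5880+22827=63987 · T[11,8]:8*750+5880=11880 · T[11,9]:9*45+750=1155 · T[11,10]:10*1+45=55 · T[11,11]:11*0+1=1
[12] T[12,1]:1*1+0=1 · T[12,2]:2*1023+1=2047 · T[12,3]:3*28501+1023=86526 · T[12,4]:4*145750+28501=611501 · T[12,5]:5*246730+145750=1379400 · T[12,6]:6*179487+246730=1323652 · T[12,7]:7*63987+179487=627396 · T[12,8]:8*11880+63987=159027 · T[12,9]:9*1155+11880=22275 · T[12,10]:10*55+1155=1705 · T[12,11]:11*1+55=66 · T[12,12]:12*0+1=1
B_11 = ΣS(11,k) = 1+1023+28501+145750+246730+179487+63987+11880+1155+55+1 = 678570
B_12 = ΣS(12,k) = 1+2047+86526+611501+1379400+1323652+627396+159027+22275+1705+66+1 = 4213597

678570, 4213597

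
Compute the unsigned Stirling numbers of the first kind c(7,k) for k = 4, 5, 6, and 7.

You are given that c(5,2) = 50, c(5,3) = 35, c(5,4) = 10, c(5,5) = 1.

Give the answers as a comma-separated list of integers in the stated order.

735, 175, 21, 1

i=6: T(6,3)=50+5·35=225 | T(6,4)=35+5·10=85 | T(6,5)=10+5·1=15 | T(6,6)=1+5·0=1
i=7: T(7,4)=225+6·85=735 | T(7,5)=85+6·15=175 | T(7,6)=15+6·1=21 | T(7,7)=1+6·0=1
Read c(7,4) = 735, c(7,5) = 175, c(7,6) = 21, c(7,7) = 1.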